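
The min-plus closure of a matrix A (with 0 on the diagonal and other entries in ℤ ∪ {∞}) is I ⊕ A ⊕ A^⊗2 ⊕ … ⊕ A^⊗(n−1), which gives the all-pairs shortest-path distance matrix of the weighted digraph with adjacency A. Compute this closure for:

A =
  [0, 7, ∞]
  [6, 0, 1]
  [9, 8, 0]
Closure =
  [0, 7, 8]
  [6, 0, 1]
  [9, 8, 0]

This is the Floyd-Warshall all-pairs shortest-path computation. For each intermediate vertex k = 0, 1, …, 2, update dist[i][j] ← min(dist[i][j], dist[i][k] + dist[k][j]). The final matrix gives, for each (i, j), the minimum total weight of any directed path from i to j (possibly empty when i = j).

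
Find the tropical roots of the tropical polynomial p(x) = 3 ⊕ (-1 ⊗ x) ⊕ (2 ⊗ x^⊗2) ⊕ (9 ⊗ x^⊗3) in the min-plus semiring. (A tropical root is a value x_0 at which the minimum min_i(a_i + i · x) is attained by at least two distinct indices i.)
Roots: {-7, -3, 4}

Each tropical root is a break point of the lower envelope of the lines y = a_i + i · x (there are 4 lines, with slopes 0, 1, ..., 3). Only the lines that attain the minimum somewhere contribute to roots; other lines are dominated. Here the surviving (envelope) indices are i = 3, i = 2, i = 1, i = 0.
Intersections between consecutive envelope lines give the roots: for adjacent envelope indices i < j the intersection is x = (a_i − a_j) / (j − i). Reading off the sorted break points: {-7, -3, 4}.
Verification: at each break x_0, at least two indices attain the minimum of min_i(a_i + i · x_0).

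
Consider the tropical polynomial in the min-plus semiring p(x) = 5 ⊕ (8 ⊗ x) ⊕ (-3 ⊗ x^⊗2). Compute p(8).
p(8) = 5

A tropical monomial a ⊗ x^⊗i evaluates to a + i · x. Evaluating each term at x = 8:
  Term 0 contributes 5 + 0 · 8 = 5
  Term 1 contributes 8 + 1 · 8 = 16
  Term 2 contributes -3 + 2 · 8 = 13
p(8) = ⊕ of these = min[5, 16, 13] = 5.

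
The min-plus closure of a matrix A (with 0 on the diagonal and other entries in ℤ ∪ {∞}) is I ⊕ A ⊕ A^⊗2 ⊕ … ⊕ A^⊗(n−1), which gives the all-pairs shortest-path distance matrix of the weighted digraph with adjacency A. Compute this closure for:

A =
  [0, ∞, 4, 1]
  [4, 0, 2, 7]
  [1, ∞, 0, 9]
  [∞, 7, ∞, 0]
Closure =
  [0, 8, 4, 1]
  [3, 0, 2, 4]
  [1, 9, 0, 2]
  [10, 7, 9, 0]

This is the Floyd-Warshall all-pairs shortest-path computation. For each intermediate vertex k = 0, 1, …, 3, update dist[i][j] ← min(dist[i][j], dist[i][k] + dist[k][j]). The final matrix gives, for each (i, j), the minimum total weight of any directed path from i to j (possibly empty when i = j).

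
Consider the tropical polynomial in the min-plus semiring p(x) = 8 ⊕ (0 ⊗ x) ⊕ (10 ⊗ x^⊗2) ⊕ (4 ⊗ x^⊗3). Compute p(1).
p(1) = 1

A tropical monomial a ⊗ x^⊗i evaluates to a + i · x. Evaluating each term at x = 1:
  Term 0 contributes 8 + 0 · 1 = 8
  Term 1 contributes 0 + 1 · 1 = 1
  Term 2 contributes 10 + 2 · 1 = 12
  Term 3 contributes 4 + 3 · 1 = 7
p(1) = ⊕ of these = min[8, 1, 12, 7] = 1.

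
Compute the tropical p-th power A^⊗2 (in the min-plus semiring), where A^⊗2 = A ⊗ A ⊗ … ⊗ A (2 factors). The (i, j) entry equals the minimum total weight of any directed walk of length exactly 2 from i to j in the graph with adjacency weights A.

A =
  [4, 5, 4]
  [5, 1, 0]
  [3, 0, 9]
A^⊗2 =
  [7, 4, 5]
  [3, 0, 1]
  [5, 1, 0]

Each entry (A^⊗2)_ij equals the minimum over all length-2 walks i = v_0 → v_1 → … → v_2 = j of Σ_t A[v_t][v_{t+1}]. For example, for (i, j) = (0, 2) we minimise over 3 possible intermediate vertex sequences; the minimum is 5, attained along the walk 0 → 1 → 2.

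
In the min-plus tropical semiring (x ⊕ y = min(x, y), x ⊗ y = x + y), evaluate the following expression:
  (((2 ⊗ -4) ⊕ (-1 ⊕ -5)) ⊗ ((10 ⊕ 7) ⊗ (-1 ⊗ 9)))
(((2 ⊗ -4) ⊕ (-1 ⊕ -5)) ⊗ ((10 ⊕ 7) ⊗ (-1 ⊗ 9))) = 10

Expand innermost to outermost. Recall ⊕ takes the minimum of its arguments and ⊗ takes their sum. Working out the expression (((2 ⊗ -4) ⊕ (-1 ⊕ -5)) ⊗ ((10 ⊕ 7) ⊗ (-1 ⊗ 9))) gives 10.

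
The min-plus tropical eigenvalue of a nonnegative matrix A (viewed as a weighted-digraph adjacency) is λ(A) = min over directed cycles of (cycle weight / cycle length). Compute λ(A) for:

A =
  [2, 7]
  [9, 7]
λ(A) = 2

Enumerate directed cycles and compute their means (weight / length). Sample:
  cycle 0 → 0: weight = 2, length = 1, mean = 2/1 ≈ 2.000
  cycle 1 → 1: weight = 7, length = 1, mean = 7/1 ≈ 7.000
  cycle 0 → 1 → 0: weight = 16, length = 2, mean = 16/2 ≈ 8.000
  cycle 1 → 0 → 1: weight = 16, length = 2, mean = 16/2 ≈ 8.000
Minimum mean = 2.000, attained e.g. along the cycle 0 → 0 with weight 2 and length 1. So λ(A) = 2/1 = 2.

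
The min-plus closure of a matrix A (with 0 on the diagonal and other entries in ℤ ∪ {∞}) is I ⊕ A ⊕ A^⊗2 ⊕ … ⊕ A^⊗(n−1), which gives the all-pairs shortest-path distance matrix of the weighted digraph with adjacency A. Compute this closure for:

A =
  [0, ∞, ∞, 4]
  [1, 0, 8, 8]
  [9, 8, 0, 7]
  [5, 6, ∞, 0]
Closure =
  [0, 10, 18, 4]
  [1, 0, 8, 5]
  [9, 8, 0, 7]
  [5, 6, 14, 0]

This is the Floyd-Warshall all-pairs shortest-path computation. For each intermediate vertex k = 0, 1, …, 3, update dist[i][j] ← min(dist[i][j], dist[i][k] + dist[k][j]). The final matrix gives, for each (i, j), the minimum total weight of any directed path from i to j (possibly empty when i = j).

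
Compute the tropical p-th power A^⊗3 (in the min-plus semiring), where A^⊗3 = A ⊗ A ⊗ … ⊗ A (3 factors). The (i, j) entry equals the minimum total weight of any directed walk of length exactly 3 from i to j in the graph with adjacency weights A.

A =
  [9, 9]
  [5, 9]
A^⊗3 =
  [23, 23]
  [19, 23]

Each entry (A^⊗3)_ij equals the minimum over all length-3 walks i = v_0 → v_1 → … → v_3 = j of Σ_t A[v_t][v_{t+1}]. For example, for (i, j) = (0, 1) we minimise over 4 possible intermediate vertex sequences; the minimum is 23, attained along the walk 0 → 1 → 0 → 1.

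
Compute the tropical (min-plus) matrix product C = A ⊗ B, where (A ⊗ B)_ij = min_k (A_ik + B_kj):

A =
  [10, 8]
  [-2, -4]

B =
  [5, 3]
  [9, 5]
A ⊗ B =
  [15, 13]
  [3, 1]

Apply the min-plus product entry-by-entry:
  C[0][0] = min over k of (A[0][0] + B[0][0] = 10 + 5 = 15, A[0][1] + B[1][0] = 8 + 9 = 17) = 15 (attained at k = 0)
  C[0][1] = min over k of (A[0][0] + B[0][1] = 10 + 3 = 13, A[0][1] + B[1][1] = 8 + 5 = 13) = 13 (attained at k = 0)
  C[1][0] = min over k of (A[1][0] + B[0][0] = -2 + 5 = 3, A[1][1] + B[1][0] = -4 + 9 = 5) = 3 (attained at k = 0)
  C[1][1] = min over k of (A[1][0] + B[0][1] = -2 + 3 = 1, A[1][1] + B[1][1] = -4 + 5 = 1) = 1 (attained at k = 0)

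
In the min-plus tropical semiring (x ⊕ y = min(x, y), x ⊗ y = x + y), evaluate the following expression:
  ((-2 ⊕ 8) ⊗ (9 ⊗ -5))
((-2 ⊕ 8) ⊗ (9 ⊗ -5)) = 2

Expand innermost to outermost. Recall ⊕ takes the minimum of its arguments and ⊗ takes their sum. Working out the expression ((-2 ⊕ 8) ⊗ (9 ⊗ -5)) gives 2.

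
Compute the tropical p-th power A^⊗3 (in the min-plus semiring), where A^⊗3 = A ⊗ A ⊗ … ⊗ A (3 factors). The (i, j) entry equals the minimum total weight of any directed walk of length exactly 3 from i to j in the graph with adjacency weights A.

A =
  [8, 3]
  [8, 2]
A^⊗3 =
  [13, 7]
  [12, 6]

Each entry (A^⊗3)_ij equals the minimum over all length-3 walks i = v_0 → v_1 → … → v_3 = j of Σ_t A[v_t][v_{t+1}]. For example, for (i, j) = (0, 1) we minimise over 4 possible intermediate vertex sequences; the minimum is 7, attained along the walk 0 → 1 → 1 → 1.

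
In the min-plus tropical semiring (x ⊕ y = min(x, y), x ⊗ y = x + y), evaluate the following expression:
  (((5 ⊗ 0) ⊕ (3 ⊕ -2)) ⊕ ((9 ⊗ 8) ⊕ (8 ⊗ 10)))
(((5 ⊗ 0) ⊕ (3 ⊕ -2)) ⊕ ((9 ⊗ 8) ⊕ (8 ⊗ 10))) = -2

Expand innermost to outermost. Recall ⊕ takes the minimum of its arguments and ⊗ takes their sum. Working out the expression (((5 ⊗ 0) ⊕ (3 ⊕ -2)) ⊕ ((9 ⊗ 8) ⊕ (8 ⊗ 10))) gives -2.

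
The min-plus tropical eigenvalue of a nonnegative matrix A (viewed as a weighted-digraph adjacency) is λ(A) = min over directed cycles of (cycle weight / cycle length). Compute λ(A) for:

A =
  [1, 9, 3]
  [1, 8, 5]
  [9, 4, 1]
λ(A) = 1

Enumerate directed cycles and compute their means (weight / length). Sample:
  cycle 0 → 0: weight = 1, length = 1, mean = 1/1 ≈ 1.000
  cycle 1 → 1: weight = 8, length = 1, mean = 8/1 ≈ 8.000
  cycle 2 → 2: weight = 1, length = 1, mean = 1/1 ≈ 1.000
  cycle 0 → 1 → 0: weight = 10, length = 2, mean = 10/2 ≈ 5.000
  cycle 0 → 2 → 0: weight = 12, length = 2, mean = 12/2 ≈ 6.000
  cycle 1 → 0 → 1: weight = 10, length = 2, mean = 10/2 ≈ 5.000
Minimum mean = 1.000, attained e.g. along the cycle 0 → 0 with weight 1 and length 1. So λ(A) = 1/1 = 1.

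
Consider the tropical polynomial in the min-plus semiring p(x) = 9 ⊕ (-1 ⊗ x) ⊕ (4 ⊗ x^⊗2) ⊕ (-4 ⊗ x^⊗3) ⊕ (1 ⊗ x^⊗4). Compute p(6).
p(6) = 5

A tropical monomial a ⊗ x^⊗i evaluates to a + i · x. Evaluating each term at x = 6:
  Term 0 contributes 9 + 0 · 6 = 9
  Term 1 contributes -1 + 1 · 6 = 5
  Term 2 contributes 4 + 2 · 6 = 16
  Term 3 contributes -4 + 3 · 6 = 14
  Term 4 contributes 1 + 4 · 6 = 25
p(6) = ⊕ of these = min[9, 5, 16, 14, 25] = 5.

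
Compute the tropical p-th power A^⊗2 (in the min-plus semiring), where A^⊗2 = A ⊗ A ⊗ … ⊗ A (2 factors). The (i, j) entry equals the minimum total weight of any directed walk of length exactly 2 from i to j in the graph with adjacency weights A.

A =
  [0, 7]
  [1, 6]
A^⊗2 =
  [0, 7]
  [1, 8]

Each entry (A^⊗2)_ij equals the minimum over all length-2 walks i = v_0 → v_1 → … → v_2 = j of Σ_t A[v_t][v_{t+1}]. For example, for (i, j) = (0, 1) we minimise over 2 possible intermediate vertex sequences; the minimum is 7, attained along the walk 0 → 0 → 1.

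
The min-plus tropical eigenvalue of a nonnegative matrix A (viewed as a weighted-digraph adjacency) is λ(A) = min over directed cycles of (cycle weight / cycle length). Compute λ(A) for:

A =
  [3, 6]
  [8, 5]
λ(A) = 3

Enumerate directed cycles and compute their means (weight / length). Sample:
  cycle 0 → 0: weight = 3, length = 1, mean = 3/1 ≈ 3.000
  cycle 1 → 1: weight = 5, length = 1, mean = 5/1 ≈ 5.000
  cycle 0 → 1 → 0: weight = 14, length = 2, mean = 14/2 ≈ 7.000
  cycle 1 → 0 → 1: weight = 14, length = 2, mean = 14/2 ≈ 7.000
Minimum mean = 3.000, attained e.g. along the cycle 0 → 0 with weight 3 and length 1. So λ(A) = 3/1 = 3.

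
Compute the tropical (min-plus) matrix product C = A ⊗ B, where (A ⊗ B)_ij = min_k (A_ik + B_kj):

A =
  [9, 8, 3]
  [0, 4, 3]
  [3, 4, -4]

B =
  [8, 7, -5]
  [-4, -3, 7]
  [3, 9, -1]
A ⊗ B =
  [4, 5, 2]
  [0, 1, -5]
  [-1, 1, -5]

Apply the min-plus product entry-by-entry:
  C[0][0] = min over k of (A[0][0] + B[0][0] = 9 + 8 = 17, A[0][1] + B[1][0] = 8 + -4 = 4, A[0][2] + B[2][0] = 3 + 3 = 6) = 4 (attained at k = 1)
  C[0][1] = min over k of (A[0][0] + B[0][1] = 9 + 7 = 16, A[0][1] + B[1][1] = 8 + -3 = 5, A[0][2] + B[2][1] = 3 + 9 = 12) = 5 (attained at k = 1)
  C[0][2] = min over k of (A[0][0] + B[0][2] = 9 + -5 = 4, A[0][1] + B[1][2] = 8 + 7 = 15, A[0][2] + B[2][2] = 3 + -1 = 2) = 2 (attained at k = 2)
  C[1][0] = min over k of (A[1][0] + B[0][0] = 0 + 8 = 8, A[1][1] + B[1][0] = 4 + -4 = 0, A[1][2] + B[2][0] = 3 + 3 = 6) = 0 (attained at k = 1)
  C[1][1] = min over k of (A[1][0] + B[0][1] = 0 + 7 = 7, A[1][1] + B[1][1] = 4 + -3 = 1, A[1][2] + B[2][1] = 3 + 9 = 12) = 1 (attained at k = 1)
  C[1][2] = min over k of (A[1][0] + B[0][2] = 0 + -5 = -5, A[1][1] + B[1][2] = 4 + 7 = 11, A[1][2] + B[2][2] = 3 + -1 = 2) = -5 (attained at k = 0)
  C[2][0] = min over k of (A[2][0] + B[0][0] = 3 + 8 = 11, A[2][1] + B[1][0] = 4 + -4 = 0, A[2][2] + B[2][0] = -4 + 3 = -1) = -1 (attained at k = 2)
  C[2][1] = min over k of (A[2][0] + B[0][1] = 3 + 7 = 10, A[2][1] + B[1][1] = 4 + -3 = 1, A[2][2] + B[2][1] = -4 + 9 = 5) = 1 (attained at k = 1)
  C[2][2] = min over k of (A[2][0] + B[0][2] = 3 + -5 = -2, A[2][1] + B[1][2] = 4 + 7 = 11, A[2][2] + B[2][2] = -4 + -1 = -5) = -5 (attained at k = 2)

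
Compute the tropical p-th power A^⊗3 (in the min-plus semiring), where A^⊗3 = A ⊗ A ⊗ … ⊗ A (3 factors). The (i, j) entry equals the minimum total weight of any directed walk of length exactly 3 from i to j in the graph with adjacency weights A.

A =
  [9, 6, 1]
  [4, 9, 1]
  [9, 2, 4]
A^⊗3 =
  [7, 7, 4]
  [7, 7, 4]
  [10, 5, 7]

Each entry (A^⊗3)_ij equals the minimum over all length-3 walks i = v_0 → v_1 → … → v_3 = j of Σ_t A[v_t][v_{t+1}]. For example, for (i, j) = (0, 2) we minimise over 9 possible intermediate vertex sequences; the minimum is 4, attained along the walk 0 → 2 → 1 → 2.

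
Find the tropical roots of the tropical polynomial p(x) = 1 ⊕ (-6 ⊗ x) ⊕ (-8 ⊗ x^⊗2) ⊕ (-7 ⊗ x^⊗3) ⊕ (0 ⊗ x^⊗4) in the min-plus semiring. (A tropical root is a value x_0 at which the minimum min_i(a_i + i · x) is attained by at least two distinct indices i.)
Roots: {-7, -1, 2, 7}

Each tropical root is a break point of the lower envelope of the lines y = a_i + i · x (there are 5 lines, with slopes 0, 1, ..., 4). Only the lines that attain the minimum somewhere contribute to roots; other lines are dominated. Here the surviving (envelope) indices are i = 4, i = 3, i = 2, i = 1, i = 0.
Intersections between consecutive envelope lines give the roots: for adjacent envelope indices i < j the intersection is x = (a_i − a_j) / (j − i). Reading off the sorted break points: {-7, -1, 2, 7}.
Verification: at each break x_0, at least two indices attain the minimum of min_i(a_i + i · x_0).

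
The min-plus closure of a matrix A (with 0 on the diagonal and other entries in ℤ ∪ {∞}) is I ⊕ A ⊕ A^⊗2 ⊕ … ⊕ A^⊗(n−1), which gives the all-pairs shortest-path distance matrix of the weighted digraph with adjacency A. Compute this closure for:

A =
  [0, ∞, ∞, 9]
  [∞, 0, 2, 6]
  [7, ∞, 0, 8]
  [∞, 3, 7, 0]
Closure =
  [0, 12, 14, 9]
  [9, 0, 2, 6]
  [7, 11, 0, 8]
  [12, 3, 5, 0]

This is the Floyd-Warshall all-pairs shortest-path computation. For each intermediate vertex k = 0, 1, …, 3, update dist[i][j] ← min(dist[i][j], dist[i][k] + dist[k][j]). The final matrix gives, for each (i, j), the minimum total weight of any directed path from i to j (possibly empty when i = j).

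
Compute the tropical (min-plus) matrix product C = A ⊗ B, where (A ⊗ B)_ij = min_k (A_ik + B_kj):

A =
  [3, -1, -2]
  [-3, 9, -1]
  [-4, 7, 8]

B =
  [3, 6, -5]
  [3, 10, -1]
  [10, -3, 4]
A ⊗ B =
  [2, -5, -2]
  [0, -4, -8]
  [-1, 2, -9]

Apply the min-plus product entry-by-entry:
  C[0][0] = min over k of (A[0][0] + B[0][0] = 3 + 3 = 6, A[0][1] + B[1][0] = -1 + 3 = 2, A[0][2] + B[2][0] = -2 + 10 = 8) = 2 (attained at k = 1)
  C[0][1] = min over k of (A[0][0] + B[0][1] = 3 + 6 = 9, A[0][1] + B[1][1] = -1 + 10 = 9, A[0][2] + B[2][1] = -2 + -3 = -5) = -5 (attained at k = 2)
  C[0][2] = min over k of (A[0][0] + B[0][2] = 3 + -5 = -2, A[0][1] + B[1][2] = -1 + -1 = -2, A[0][2] + B[2][2] = -2 + 4 = 2) = -2 (attained at k = 0)
  C[1][0] = min over k of (A[1][0] + B[0][0] = -3 + 3 = 0, A[1][1] + B[1][0] = 9 + 3 = 12, A[1][2] + B[2][0] = -1 + 10 = 9) = 0 (attained at k = 0)
  C[1][1] = min over k of (A[1][0] + B[0][1] = -3 + 6 = 3, A[1][1] + B[1][1] = 9 + 10 = 19, A[1][2] + B[2][1] = -1 + -3 = -4) = -4 (attained at k = 2)
  C[1][2] = min over k of (A[1][0] + B[0][2] = -3 + -5 = -8, A[1][1] + B[1][2] = 9 + -1 = 8, A[1][2] + B[2][2] = -1 + 4 = 3) = -8 (attained at k = 0)
  C[2][0] = min over k of (A[2][0] + B[0][0] = -4 + 3 = -1, A[2][1] + B[1][0] = 7 + 3 = 10, A[2][2] + B[2][0] = 8 + 10 = 18) = -1 (attained at k = 0)
  C[2][1] = min over k of (A[2][0] + B[0][1] = -4 + 6 = 2, A[2][1] + B[1][1] = 7 + 10 = 17, A[2][2] + B[2][1] = 8 + -3 = 5) = 2 (attained at k = 0)
  C[2][2] = min over k of (A[2][0] + B[0][2] = -4 + -5 = -9, A[2][1] + B[1][2] = 7 + -1 = 6, A[2][2] + B[2][2] = 8 + 4 = 12) = -9 (attained at k = 0)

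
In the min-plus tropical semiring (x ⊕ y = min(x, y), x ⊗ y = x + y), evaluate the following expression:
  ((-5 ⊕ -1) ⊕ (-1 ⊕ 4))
((-5 ⊕ -1) ⊕ (-1 ⊕ 4)) = -5

Expand innermost to outermost. Recall ⊕ takes the minimum of its arguments and ⊗ takes their sum. Working out the expression ((-5 ⊕ -1) ⊕ (-1 ⊕ 4)) gives -5.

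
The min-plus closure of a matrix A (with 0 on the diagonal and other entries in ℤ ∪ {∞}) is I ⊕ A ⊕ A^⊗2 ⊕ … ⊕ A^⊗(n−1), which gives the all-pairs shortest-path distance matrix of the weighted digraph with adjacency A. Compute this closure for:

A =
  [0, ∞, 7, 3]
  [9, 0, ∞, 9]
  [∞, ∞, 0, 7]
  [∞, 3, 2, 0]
Closure =
  [0, 6, 5, 3]
  [9, 0, 11, 9]
  [19, 10, 0, 7]
  [12, 3, 2, 0]

This is the Floyd-Warshall all-pairs shortest-path computation. For each intermediate vertex k = 0, 1, …, 3, update dist[i][j] ← min(dist[i][j], dist[i][k] + dist[k][j]). The final matrix gives, for each (i, j), the minimum total weight of any directed path from i to j (possibly empty when i = j).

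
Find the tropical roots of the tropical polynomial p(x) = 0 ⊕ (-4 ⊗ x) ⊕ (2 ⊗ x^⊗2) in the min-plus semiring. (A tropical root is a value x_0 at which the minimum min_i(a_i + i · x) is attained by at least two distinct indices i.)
Roots: {-6, 4}

Each tropical root is a break point of the lower envelope of the lines y = a_i + i · x (there are 3 lines, with slopes 0, 1, ..., 2). Only the lines that attain the minimum somewhere contribute to roots; other lines are dominated. Here the surviving (envelope) indices are i = 2, i = 1, i = 0.
Intersections between consecutive envelope lines give the roots: for adjacent envelope indices i < j the intersection is x = (a_i − a_j) / (j − i). Reading off the sorted break points: {-6, 4}.
Verification: at each break x_0, at least two indices attain the minimum of min_i(a_i + i · x_0).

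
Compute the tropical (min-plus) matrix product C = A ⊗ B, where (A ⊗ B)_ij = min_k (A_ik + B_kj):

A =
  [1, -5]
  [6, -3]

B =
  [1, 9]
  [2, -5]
A ⊗ B =
  [-3, -10]
  [-1, -8]

Apply the min-plus product entry-by-entry:
  C[0][0] = min over k of (A[0][0] + B[0][0] = 1 + 1 = 2, A[0][1] + B[1][0] = -5 + 2 = -3) = -3 (attained at k = 1)
  C[0][1] = min over k of (A[0][0] + B[0][1] = 1 + 9 = 10, A[0][1] + B[1][1] = -5 + -5 = -10) = -10 (attained at k = 1)
  C[1][0] = min over k of (A[1][0] + B[0][0] = 6 + 1 = 7, A[1][1] + B[1][0] = -3 + 2 = -1) = -1 (attained at k = 1)
  C[1][1] = min over k of (A[1][0] + B[0][1] = 6 + 9 = 15, A[1][1] + B[1][1] = -3 + -5 = -8) = -8 (attained at k = 1)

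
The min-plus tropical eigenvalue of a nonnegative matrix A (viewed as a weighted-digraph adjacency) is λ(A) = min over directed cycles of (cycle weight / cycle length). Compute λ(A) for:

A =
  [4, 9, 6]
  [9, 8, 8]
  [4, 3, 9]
λ(A) = 4

Enumerate directed cycles and compute their means (weight / length). Sample:
  cycle 0 → 0: weight = 4, length = 1, mean = 4/1 ≈ 4.000
  cycle 1 → 1: weight = 8, length = 1, mean = 8/1 ≈ 8.000
  cycle 2 → 2: weight = 9, length = 1, mean = 9/1 ≈ 9.000
  cycle 0 → 1 → 0: weight = 18, length = 2, mean = 18/2 ≈ 9.000
  cycle 0 → 2 → 0: weight = 10, length = 2, mean = 10/2 ≈ 5.000
  cycle 1 → 0 → 1: weight = 18, length = 2, mean = 18/2 ≈ 9.000
Minimum mean = 4.000, attained e.g. along the cycle 0 → 0 with weight 4 and length 1. So λ(A) = 4/1 = 4.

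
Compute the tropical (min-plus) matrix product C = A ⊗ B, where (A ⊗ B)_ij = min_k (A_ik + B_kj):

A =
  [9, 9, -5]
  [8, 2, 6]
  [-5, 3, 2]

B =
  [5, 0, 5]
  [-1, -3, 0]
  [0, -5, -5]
A ⊗ B =
  [-5, -10, -10]
  [1, -1, 1]
  [0, -5, -3]

Apply the min-plus product entry-by-entry:
  C[0][0] = min over k of (A[0][0] + B[0][0] = 9 + 5 = 14, A[0][1] + B[1][0] = 9 + -1 = 8, A[0][2] + B[2][0] = -5 + 0 = -5) = -5 (attained at k = 2)
  C[0][1] = min over k of (A[0][0] + B[0][1] = 9 + 0 = 9, A[0][1] + B[1][1] = 9 + -3 = 6, A[0][2] + B[2][1] = -5 + -5 = -10) = -10 (attained at k = 2)
  C[0][2] = min over k of (A[0][0] + B[0][2] = 9 + 5 = 14, A[0][1] + B[1][2] = 9 + 0 = 9, A[0][2] + B[2][2] = -5 + -5 = -10) = -10 (attained at k = 2)
  C[1][0] = min over k of (A[1][0] + B[0][0] = 8 + 5 = 13, A[1][1] + B[1][0] = 2 + -1 = 1, A[1][2] + B[2][0] = 6 + 0 = 6) = 1 (attained at k = 1)
  C[1][1] = min over k of (A[1][0] + B[0][1] = 8 + 0 = 8, A[1][1] + B[1][1] = 2 + -3 = -1, A[1][2] + B[2][1] = 6 + -5 = 1) = -1 (attained at k = 1)
  C[1][2] = min over k of (A[1][0] + B[0][2] = 8 + 5 = 13, A[1][1] + B[1][2] = 2 + 0 = 2, A[1][2] + B[2][2] = 6 + -5 = 1) = 1 (attained at k = 2)
  C[2][0] = min over k of (A[2][0] + B[0][0] = -5 + 5 = 0, A[2][1] + B[1][0] = 3 + -1 = 2, A[2][2] + B[2][0] = 2 + 0 = 2) = 0 (attained at k = 0)
  C[2][1] = min over k of (A[2][0] + B[0][1] = -5 + 0 = -5, A[2][1] + B[1][1] = 3 + -3 = 0, A[2][2] + B[2][1] = 2 + -5 = -3) = -5 (attained at k = 0)
  C[2][2] = min over k of (A[2][0] + B[0][2] = -5 + 5 = 0, A[2][1] + B[1][2] = 3 + 0 = 3, A[2][2] + B[2][2] = 2 + -5 = -3) = -3 (attained at k = 2)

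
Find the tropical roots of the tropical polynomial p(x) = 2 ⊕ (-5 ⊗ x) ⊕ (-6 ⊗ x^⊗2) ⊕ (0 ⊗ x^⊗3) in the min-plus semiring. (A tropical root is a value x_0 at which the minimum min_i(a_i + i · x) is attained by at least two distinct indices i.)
Roots: {-6, 1, 7}

Each tropical root is a break point of the lower envelope of the lines y = a_i + i · x (there are 4 lines, with slopes 0, 1, ..., 3). Only the lines that attain the minimum somewhere contribute to roots; other lines are dominated. Here the surviving (envelope) indices are i = 3, i = 2, i = 1, i = 0.
Intersections between consecutive envelope lines give the roots: for adjacent envelope indices i < j the intersection is x = (a_i − a_j) / (j − i). Reading off the sorted break points: {-6, 1, 7}.
Verification: at each break x_0, at least two indices attain the minimum of min_i(a_i + i · x_0).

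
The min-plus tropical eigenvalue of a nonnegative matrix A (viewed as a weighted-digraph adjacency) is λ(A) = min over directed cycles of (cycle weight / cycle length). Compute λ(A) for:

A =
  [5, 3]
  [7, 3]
λ(A) = 3

Enumerate directed cycles and compute their means (weight / length). Sample:
  cycle 0 → 0: weight = 5, length = 1, mean = 5/1 ≈ 5.000
  cycle 1 → 1: weight = 3, length = 1, mean = 3/1 ≈ 3.000
  cycle 0 → 1 → 0: weight = 10, length = 2, mean = 10/2 ≈ 5.000
  cycle 1 → 0 → 1: weight = 10, length = 2, mean = 10/2 ≈ 5.000
Minimum mean = 3.000, attained e.g. along the cycle 1 → 1 with weight 3 and length 1. So λ(A) = 3/1 = 3.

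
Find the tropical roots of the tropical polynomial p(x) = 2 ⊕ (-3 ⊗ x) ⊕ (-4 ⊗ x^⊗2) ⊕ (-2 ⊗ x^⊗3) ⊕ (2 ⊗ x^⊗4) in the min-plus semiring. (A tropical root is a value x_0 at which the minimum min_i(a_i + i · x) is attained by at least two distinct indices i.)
Roots: {-4, -2, 1, 5}

Each tropical root is a break point of the lower envelope of the lines y = a_i + i · x (there are 5 lines, with slopes 0, 1, ..., 4). Only the lines that attain the minimum somewhere contribute to roots; other lines are dominated. Here the surviving (envelope) indices are i = 4, i = 3, i = 2, i = 1, i = 0.
Intersections between consecutive envelope lines give the roots: for adjacent envelope indices i < j the intersection is x = (a_i − a_j) / (j − i). Reading off the sorted break points: {-4, -2, 1, 5}.
Verification: at each break x_0, at least two indices attain the minimum of min_i(a_i + i · x_0).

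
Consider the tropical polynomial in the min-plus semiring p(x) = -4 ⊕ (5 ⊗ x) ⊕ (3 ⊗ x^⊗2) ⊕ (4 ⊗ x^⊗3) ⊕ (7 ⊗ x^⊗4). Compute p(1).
p(1) = -4

A tropical monomial a ⊗ x^⊗i evaluates to a + i · x. Evaluating each term at x = 1:
  Term 0 contributes -4 + 0 · 1 = -4
  Term 1 contributes 5 + 1 · 1 = 6
  Term 2 contributes 3 + 2 · 1 = 5
  Term 3 contributes 4 + 3 · 1 = 7
  Term 4 contributes 7 + 4 · 1 = 11
p(1) = ⊕ of these = min[-4, 6, 5, 7, 11] = -4.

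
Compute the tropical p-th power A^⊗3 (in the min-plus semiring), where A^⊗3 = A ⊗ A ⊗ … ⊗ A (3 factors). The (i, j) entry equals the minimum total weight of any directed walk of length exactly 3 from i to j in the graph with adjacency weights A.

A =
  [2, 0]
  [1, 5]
A^⊗3 =
  [3, 1]
  [2, 3]

Each entry (A^⊗3)_ij equals the minimum over all length-3 walks i = v_0 → v_1 → … → v_3 = j of Σ_t A[v_t][v_{t+1}]. For example, for (i, j) = (0, 1) we minimise over 4 possible intermediate vertex sequences; the minimum is 1, attained along the walk 0 → 1 → 0 → 1.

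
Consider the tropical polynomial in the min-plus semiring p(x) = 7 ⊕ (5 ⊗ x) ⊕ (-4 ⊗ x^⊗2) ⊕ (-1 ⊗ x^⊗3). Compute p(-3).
p(-3) = -10

A tropical monomial a ⊗ x^⊗i evaluates to a + i · x. Evaluating each term at x = -3:
  Term 0 contributes 7 + 0 · -3 = 7
  Term 1 contributes 5 + 1 · -3 = 2
  Term 2 contributes -4 + 2 · -3 = -10
  Term 3 contributes -1 + 3 · -3 = -10
p(-3) = ⊕ of these = min[7, 2, -10, -10] = -10.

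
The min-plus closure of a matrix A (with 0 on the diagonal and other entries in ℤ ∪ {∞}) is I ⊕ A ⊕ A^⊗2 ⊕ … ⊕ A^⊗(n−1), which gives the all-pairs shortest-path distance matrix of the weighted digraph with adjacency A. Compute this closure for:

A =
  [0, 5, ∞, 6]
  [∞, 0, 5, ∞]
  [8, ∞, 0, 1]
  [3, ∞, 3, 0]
Closure =
  [0, 5, 9, 6]
  [9, 0, 5, 6]
  [4, 9, 0, 1]
  [3, 8, 3, 0]

This is the Floyd-Warshall all-pairs shortest-path computation. For each intermediate vertex k = 0, 1, …, 3, update dist[i][j] ← min(dist[i][j], dist[i][k] + dist[k][j]). The final matrix gives, for each (i, j), the minimum total weight of any directed path from i to j (possibly empty when i = j).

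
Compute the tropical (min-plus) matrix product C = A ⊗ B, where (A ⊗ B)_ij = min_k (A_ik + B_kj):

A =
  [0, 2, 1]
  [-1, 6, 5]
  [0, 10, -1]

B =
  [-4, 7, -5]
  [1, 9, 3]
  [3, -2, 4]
A ⊗ B =
  [-4, -1, -5]
  [-5, 3, -6]
  [-4, -3, -5]

Apply the min-plus product entry-by-entry:
  C[0][0] = min over k of (A[0][0] + B[0][0] = 0 + -4 = -4, A[0][1] + B[1][0] = 2 + 1 = 3, A[0][2] + B[2][0] = 1 + 3 = 4) = -4 (attained at k = 0)
  C[0][1] = min over k of (A[0][0] + B[0][1] = 0 + 7 = 7, A[0][1] + B[1][1] = 2 + 9 = 11, A[0][2] + B[2][1] = 1 + -2 = -1) = -1 (attained at k = 2)
  C[0][2] = min over k of (A[0][0] + B[0][2] = 0 + -5 = -5, A[0][1] + B[1][2] = 2 + 3 = 5, A[0][2] + B[2][2] = 1 + 4 = 5) = -5 (attained at k = 0)
  C[1][0] = min over k of (A[1][0] + B[0][0] = -1 + -4 = -5, A[1][1] + B[1][0] = 6 + 1 = 7, A[1][2] + B[2][0] = 5 + 3 = 8) = -5 (attained at k = 0)
  C[1][1] = min over k of (A[1][0] + B[0][1] = -1 + 7 = 6, A[1][1] + B[1][1] = 6 + 9 = 15, A[1][2] + B[2][1] = 5 + -2 = 3) = 3 (attained at k = 2)
  C[1][2] = min over k of (A[1][0] + B[0][2] = -1 + -5 = -6, A[1][1] + B[1][2] = 6 + 3 = 9, A[1][2] + B[2][2] = 5 + 4 = 9) = -6 (attained at k = 0)
  C[2][0] = min over k of (A[2][0] + B[0][0] = 0 + -4 = -4, A[2][1] + B[1][0] = 10 + 1 = 11, A[2][2] + B[2][0] = -1 + 3 = 2) = -4 (attained at k = 0)
  C[2][1] = min over k of (A[2][0] + B[0][1] = 0 + 7 = 7, A[2][1] + B[1][1] = 10 + 9 = 19, A[2][2] + B[2][1] = -1 + -2 = -3) = -3 (attained at k = 2)
  C[2][2] = min over k of (A[2][0] + B[0][2] = 0 + -5 = -5, A[2][1] + B[1][2] = 10 + 3 = 13, A[2][2] + B[2][2] = -1 + 4 = 3) = -5 (attained at k = 0)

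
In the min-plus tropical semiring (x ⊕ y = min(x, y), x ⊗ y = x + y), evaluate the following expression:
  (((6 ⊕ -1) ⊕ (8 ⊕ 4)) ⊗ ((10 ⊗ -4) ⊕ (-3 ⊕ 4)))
(((6 ⊕ -1) ⊕ (8 ⊕ 4)) ⊗ ((10 ⊗ -4) ⊕ (-3 ⊕ 4))) = -4

Expand innermost to outermost. Recall ⊕ takes the minimum of its arguments and ⊗ takes their sum. Working out the expression (((6 ⊕ -1) ⊕ (8 ⊕ 4)) ⊗ ((10 ⊗ -4) ⊕ (-3 ⊕ 4))) gives -4.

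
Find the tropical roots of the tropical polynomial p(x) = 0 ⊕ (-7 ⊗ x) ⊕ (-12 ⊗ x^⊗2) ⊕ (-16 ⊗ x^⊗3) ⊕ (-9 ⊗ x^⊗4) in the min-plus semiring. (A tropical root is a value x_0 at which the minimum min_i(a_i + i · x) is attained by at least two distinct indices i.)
Roots: {-7, 4, 5, 7}

Each tropical root is a break point of the lower envelope of the lines y = a_i + i · x (there are 5 lines, with slopes 0, 1, ..., 4). Only the lines that attain the minimum somewhere contribute to roots; other lines are dominated. Here the surviving (envelope) indices are i = 4, i = 3, i = 2, i = 1, i = 0.
Intersections between consecutive envelope lines give the roots: for adjacent envelope indices i < j the intersection is x = (a_i − a_j) / (j − i). Reading off the sorted break points: {-7, 4, 5, 7}.
Verification: at each break x_0, at least two indices attain the minimum of min_i(a_i + i · x_0).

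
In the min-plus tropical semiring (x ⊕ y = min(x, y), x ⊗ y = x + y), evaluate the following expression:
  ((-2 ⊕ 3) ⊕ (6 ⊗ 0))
((-2 ⊕ 3) ⊕ (6 ⊗ 0)) = -2

Expand innermost to outermost. Recall ⊕ takes the minimum of its arguments and ⊗ takes their sum. Working out the expression ((-2 ⊕ 3) ⊕ (6 ⊗ 0)) gives -2.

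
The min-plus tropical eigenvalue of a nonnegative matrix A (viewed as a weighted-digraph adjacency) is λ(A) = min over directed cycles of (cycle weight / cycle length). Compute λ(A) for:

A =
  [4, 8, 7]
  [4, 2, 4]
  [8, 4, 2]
λ(A) = 2

Enumerate directed cycles and compute their means (weight / length). Sample:
  cycle 0 → 0: weight = 4, length = 1, mean = 4/1 ≈ 4.000
  cycle 1 → 1: weight = 2, length = 1, mean = 2/1 ≈ 2.000
  cycle 2 → 2: weight = 2, length = 1, mean = 2/1 ≈ 2.000
  cycle 0 → 1 → 0: weight = 12, length = 2, mean = 12/2 ≈ 6.000
  cycle 0 → 2 → 0: weight = 15, length = 2, mean = 15/2 ≈ 7.500
  cycle 1 → 0 → 1: weight = 12, length = 2, mean = 12/2 ≈ 6.000
Minimum mean = 2.000, attained e.g. along the cycle 1 → 1 with weight 2 and length 1. So λ(A) = 2/1 = 2.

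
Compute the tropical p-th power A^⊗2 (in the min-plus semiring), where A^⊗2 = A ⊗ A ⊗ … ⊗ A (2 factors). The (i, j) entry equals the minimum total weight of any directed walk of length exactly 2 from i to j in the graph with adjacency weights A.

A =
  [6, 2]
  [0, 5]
A^⊗2 =
  [2, 7]
  [5, 2]

Each entry (A^⊗2)_ij equals the minimum over all length-2 walks i = v_0 → v_1 → … → v_2 = j of Σ_t A[v_t][v_{t+1}]. For example, for (i, j) = (0, 1) we minimise over 2 possible intermediate vertex sequences; the minimum is 7, attained along the walk 0 → 1 → 1.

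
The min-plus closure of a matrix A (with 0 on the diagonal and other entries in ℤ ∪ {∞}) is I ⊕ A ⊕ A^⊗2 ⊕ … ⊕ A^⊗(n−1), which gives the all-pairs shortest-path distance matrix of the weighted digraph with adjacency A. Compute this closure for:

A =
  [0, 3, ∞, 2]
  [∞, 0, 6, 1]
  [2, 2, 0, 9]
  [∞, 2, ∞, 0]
Closure =
  [0, 3, 9, 2]
  [8, 0, 6, 1]
  [2, 2, 0, 3]
  [10, 2, 8, 0]

This is the Floyd-Warshall all-pairs shortest-path computation. For each intermediate vertex k = 0, 1, …, 3, update dist[i][j] ← min(dist[i][j], dist[i][k] + dist[k][j]). The final matrix gives, for each (i, j), the minimum total weight of any directed path from i to j (possibly empty when i = j).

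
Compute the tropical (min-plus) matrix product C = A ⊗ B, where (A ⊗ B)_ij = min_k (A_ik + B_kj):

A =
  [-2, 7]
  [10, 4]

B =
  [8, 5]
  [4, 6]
A ⊗ B =
  [6, 3]
  [8, 10]

Apply the min-plus product entry-by-entry:
  C[0][0] = min over k of (A[0][0] + B[0][0] = -2 + 8 = 6, A[0][1] + B[1][0] = 7 + 4 = 11) = 6 (attained at k = 0)
  C[0][1] = min over k of (A[0][0] + B[0][1] = -2 + 5 = 3, A[0][1] + B[1][1] = 7 + 6 = 13) = 3 (attained at k = 0)
  C[1][0] = min over k of (A[1][0] + B[0][0] = 10 + 8 = 18, A[1][1] + B[1][0] = 4 + 4 = 8) = 8 (attained at k = 1)
  C[1][1] = min over k of (A[1][0] + B[0][1] = 10 + 5 = 15, A[1][1] + B[1][1] = 4 + 6 = 10) = 10 (attained at k = 1)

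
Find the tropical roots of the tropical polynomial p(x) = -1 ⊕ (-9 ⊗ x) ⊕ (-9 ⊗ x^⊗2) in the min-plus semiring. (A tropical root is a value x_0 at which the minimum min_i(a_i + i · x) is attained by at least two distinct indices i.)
Roots: {0, 8}

Each tropical root is a break point of the lower envelope of the lines y = a_i + i · x (there are 3 lines, with slopes 0, 1, ..., 2). Only the lines that attain the minimum somewhere contribute to roots; other lines are dominated. Here the surviving (envelope) indices are i = 2, i = 1, i = 0.
Intersections between consecutive envelope lines give the roots: for adjacent envelope indices i < j the intersection is x = (a_i − a_j) / (j − i). Reading off the sorted break points: {0, 8}.
Verification: at each break x_0, at least two indices attain the minimum of min_i(a_i + i · x_0).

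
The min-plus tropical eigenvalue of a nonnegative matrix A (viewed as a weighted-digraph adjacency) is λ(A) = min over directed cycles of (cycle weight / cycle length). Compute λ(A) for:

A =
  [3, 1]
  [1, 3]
λ(A) = 1

Enumerate directed cycles and compute their means (weight / length). Sample:
  cycle 0 → 0: weight = 3, length = 1, mean = 3/1 ≈ 3.000
  cycle 1 → 1: weight = 3, length = 1, mean = 3/1 ≈ 3.000
  cycle 0 → 1 → 0: weight = 2, length = 2, mean = 2/2 ≈ 1.000
  cycle 1 → 0 → 1: weight = 2, length = 2, mean = 2/2 ≈ 1.000
Minimum mean = 1.000, attained e.g. along the cycle 0 → 1 → 0 with weight 2 and length 2. So λ(A) = 2/2 = 1.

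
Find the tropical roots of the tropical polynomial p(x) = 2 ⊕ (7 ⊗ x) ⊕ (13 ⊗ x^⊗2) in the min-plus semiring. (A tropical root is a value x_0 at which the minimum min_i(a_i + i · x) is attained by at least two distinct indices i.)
Roots: {-6, -5}

Each tropical root is a break point of the lower envelope of the lines y = a_i + i · x (there are 3 lines, with slopes 0, 1, ..., 2). Only the lines that attain the minimum somewhere contribute to roots; other lines are dominated. Here the surviving (envelope) indices are i = 2, i = 1, i = 0.
Intersections between consecutive envelope lines give the roots: for adjacent envelope indices i < j the intersection is x = (a_i − a_j) / (j − i). Reading off the sorted break points: {-6, -5}.
Verification: at each break x_0, at least two indices attain the minimum of min_i(a_i + i · x_0).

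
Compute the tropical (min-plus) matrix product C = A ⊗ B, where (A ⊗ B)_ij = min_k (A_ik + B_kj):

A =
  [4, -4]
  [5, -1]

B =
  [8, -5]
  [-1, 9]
A ⊗ B =
  [-5, -1]
  [-2, 0]

Apply the min-plus product entry-by-entry:
  C[0][0] = min over k of (A[0][0] + B[0][0] = 4 + 8 = 12, A[0][1] + B[1][0] = -4 + -1 = -5) = -5 (attained at k = 1)
  C[0][1] = min over k of (A[0][0] + B[0][1] = 4 + -5 = -1, A[0][1] + B[1][1] = -4 + 9 = 5) = -1 (attained at k = 0)
  C[1][0] = min over k of (A[1][0] + B[0][0] = 5 + 8 = 13, A[1][1] + B[1][0] = -1 + -1 = -2) = -2 (attained at k = 1)
  C[1][1] = min over k of (A[1][0] + B[0][1] = 5 + -5 = 0, A[1][1] + B[1][1] = -1 + 9 = 8) = 0 (attained at k = 0)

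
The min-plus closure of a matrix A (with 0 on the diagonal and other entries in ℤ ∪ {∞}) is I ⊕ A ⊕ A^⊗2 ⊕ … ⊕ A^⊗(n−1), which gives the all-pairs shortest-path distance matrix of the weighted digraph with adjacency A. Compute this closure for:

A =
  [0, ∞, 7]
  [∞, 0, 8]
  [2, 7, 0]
Closure =
  [0, 14, 7]
  [10, 0, 8]
  [2, 7, 0]

This is the Floyd-Warshall all-pairs shortest-path computation. For each intermediate vertex k = 0, 1, …, 2, update dist[i][j] ← min(dist[i][j], dist[i][k] + dist[k][j]). The final matrix gives, for each (i, j), the minimum total weight of any directed path from i to j (possibly empty when i = j).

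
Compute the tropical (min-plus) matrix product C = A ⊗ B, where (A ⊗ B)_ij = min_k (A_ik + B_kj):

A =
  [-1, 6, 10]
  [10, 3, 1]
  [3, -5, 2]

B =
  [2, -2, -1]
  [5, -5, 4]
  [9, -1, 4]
A ⊗ B =
  [1, -3, -2]
  [8, -2, 5]
  [0, -10, -1]

Apply the min-plus product entry-by-entry:
  C[0][0] = min over k of (A[0][0] + B[0][0] = -1 + 2 = 1, A[0][1] + B[1][0] = 6 + 5 = 11, A[0][2] + B[2][0] = 10 + 9 = 19) = 1 (attained at k = 0)
  C[0][1] = min over k of (A[0][0] + B[0][1] = -1 + -2 = -3, A[0][1] + B[1][1] = 6 + -5 = 1, A[0][2] + B[2][1] = 10 + -1 = 9) = -3 (attained at k = 0)
  C[0][2] = min over k of (A[0][0] + B[0][2] = -1 + -1 = -2, A[0][1] + B[1][2] = 6 + 4 = 10, A[0][2] + B[2][2] = 10 + 4 = 14) = -2 (attained at k = 0)
  C[1][0] = min over k of (A[1][0] + B[0][0] = 10 + 2 = 12, A[1][1] + B[1][0] = 3 + 5 = 8, A[1][2] + B[2][0] = 1 + 9 = 10) = 8 (attained at k = 1)
  C[1][1] = min over k of (A[1][0] + B[0][1] = 10 + -2 = 8, A[1][1] + B[1][1] = 3 + -5 = -2, A[1][2] + B[2][1] = 1 + -1 = 0) = -2 (attained at k = 1)
  C[1][2] = min over k of (A[1][0] + B[0][2] = 10 + -1 = 9, A[1][1] + B[1][2] = 3 + 4 = 7, A[1][2] + B[2][2] = 1 + 4 = 5) = 5 (attained at k = 2)
  C[2][0] = min over k of (A[2][0] + B[0][0] = 3 + 2 = 5, A[2][1] + B[1][0] = -5 + 5 = 0, A[2][2] + B[2][0] = 2 + 9 = 11) = 0 (attained at k = 1)
  C[2][1] = min over k of (A[2][0] + B[0][1] = 3 + -2 = 1, A[2][1] + B[1][1] = -5 + -5 = -10, A[2][2] + B[2][1] = 2 + -1 = 1) = -10 (attained at k = 1)
  C[2][2] = min over k of (A[2][0] + B[0][2] = 3 + -1 = 2, A[2][1] + B[1][2] = -5 + 4 = -1, A[2][2] + B[2][2] = 2 + 4 = 6) = -1 (attained at k = 1)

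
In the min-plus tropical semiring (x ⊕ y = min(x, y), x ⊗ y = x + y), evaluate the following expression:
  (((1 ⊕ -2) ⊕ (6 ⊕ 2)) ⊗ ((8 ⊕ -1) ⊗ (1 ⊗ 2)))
(((1 ⊕ -2) ⊕ (6 ⊕ 2)) ⊗ ((8 ⊕ -1) ⊗ (1 ⊗ 2))) = 0

Expand innermost to outermost. Recall ⊕ takes the minimum of its arguments and ⊗ takes their sum. Working out the expression (((1 ⊕ -2) ⊕ (6 ⊕ 2)) ⊗ ((8 ⊕ -1) ⊗ (1 ⊗ 2))) gives 0.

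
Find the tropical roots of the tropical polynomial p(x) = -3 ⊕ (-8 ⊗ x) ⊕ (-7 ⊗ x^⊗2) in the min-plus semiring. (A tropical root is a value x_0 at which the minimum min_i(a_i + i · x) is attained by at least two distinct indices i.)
Roots: {-1, 5}

Each tropical root is a break point of the lower envelope of the lines y = a_i + i · x (there are 3 lines, with slopes 0, 1, ..., 2). Only the lines that attain the minimum somewhere contribute to roots; other lines are dominated. Here the surviving (envelope) indices are i = 2, i = 1, i = 0.
Intersections between consecutive envelope lines give the roots: for adjacent envelope indices i < j the intersection is x = (a_i − a_j) / (j − i). Reading off the sorted break points: {-1, 5}.
Verification: at each break x_0, at least two indices attain the minimum of min_i(a_i + i · x_0).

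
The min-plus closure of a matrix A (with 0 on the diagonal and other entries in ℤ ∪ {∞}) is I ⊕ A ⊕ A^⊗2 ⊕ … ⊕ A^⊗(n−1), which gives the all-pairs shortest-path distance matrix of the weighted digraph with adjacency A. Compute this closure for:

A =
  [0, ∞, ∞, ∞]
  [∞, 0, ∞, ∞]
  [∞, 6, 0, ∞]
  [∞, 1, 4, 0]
Closure =
  [0, ∞, ∞, ∞]
  [∞, 0, ∞, ∞]
  [∞, 6, 0, ∞]
  [∞, 1, 4, 0]

This is the Floyd-Warshall all-pairs shortest-path computation. For each intermediate vertex k = 0, 1, …, 3, update dist[i][j] ← min(dist[i][j], dist[i][k] + dist[k][j]). The final matrix gives, for each (i, j), the minimum total weight of any directed path from i to j (possibly empty when i = j).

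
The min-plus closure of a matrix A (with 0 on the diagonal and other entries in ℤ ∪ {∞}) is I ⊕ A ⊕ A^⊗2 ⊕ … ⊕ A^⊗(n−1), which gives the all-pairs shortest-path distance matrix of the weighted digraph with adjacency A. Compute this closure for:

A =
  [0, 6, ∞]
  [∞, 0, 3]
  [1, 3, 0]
Closure =
  [0, 6, 9]
  [4, 0, 3]
  [1, 3, 0]

This is the Floyd-Warshall all-pairs shortest-path computation. For each intermediate vertex k = 0, 1, …, 2, update dist[i][j] ← min(dist[i][j], dist[i][k] + dist[k][j]). The final matrix gives, for each (i, j), the minimum total weight of any directed path from i to j (possibly empty when i = j).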